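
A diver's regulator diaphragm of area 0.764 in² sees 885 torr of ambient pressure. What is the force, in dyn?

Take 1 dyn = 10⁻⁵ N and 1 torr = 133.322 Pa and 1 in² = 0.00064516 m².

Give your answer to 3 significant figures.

5.82×10⁶ dyn

885 torr × 133.322 = 117990 Pa
0.764 in² × 0.00064516 = 4.92902×10⁻⁴ m²
F = P × A = 117990 Pa × 4.92902×10⁻⁴ m² = 58.1575 N
58.1575 N ÷ (10⁻⁵ N/dyn) = 5.81575×10⁶ dyn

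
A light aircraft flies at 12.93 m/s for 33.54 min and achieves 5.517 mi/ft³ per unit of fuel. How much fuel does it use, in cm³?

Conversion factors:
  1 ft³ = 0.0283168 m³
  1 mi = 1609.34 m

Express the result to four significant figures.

33.54 min → 2012.4 s
d = v × t = 12.93 × 2012.4 = 26020.3 m
5.517 mi/ft³ → 313550 m/m³
V = d / (distance per unit fuel) = 26020.3 / 313550 = 0.0829861 m³
In cm³: 0.0829861 / 10⁻⁶ = 82986.1 cm³

8.299×10⁴ cm³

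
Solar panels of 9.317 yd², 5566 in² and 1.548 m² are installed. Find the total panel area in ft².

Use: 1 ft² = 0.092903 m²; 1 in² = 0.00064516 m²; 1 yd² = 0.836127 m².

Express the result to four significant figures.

139.2 ft²

9.317 yd² × 0.836127 = 7.7902 m²
5566 in² × 0.00064516 = 3.59096 m²
1.548 m² (already m²)
Sum: 7.7902 + 3.59096 + 1.548 = 12.9292 m²
In ft²: 12.9292 / 0.092903 = 139.169 ft²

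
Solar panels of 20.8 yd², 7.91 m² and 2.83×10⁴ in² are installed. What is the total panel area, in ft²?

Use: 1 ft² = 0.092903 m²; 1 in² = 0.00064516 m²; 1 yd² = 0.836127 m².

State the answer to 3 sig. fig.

469 ft²

20.8 yd² × 0.836127 = 17.3914 m²
7.91 m² (already m²)
2.83×10⁴ in² × 0.00064516 = 18.258 m²
Sum: 17.3914 + 7.91 + 18.258 = 43.5594 m²
In ft²: 43.5594 / 0.092903 = 468.87 ft²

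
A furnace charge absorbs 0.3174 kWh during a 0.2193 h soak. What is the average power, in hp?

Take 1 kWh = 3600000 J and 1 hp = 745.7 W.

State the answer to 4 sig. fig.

0.3174 kWh × 3600000 → 1.14264×10⁶ J
0.2193 h × 3600 → 789.48 s
P = E / t = 1.14264×10⁶ J / 789.48 s = 1447.33 W
1447.33 W ÷ (745.7 W/hp) = 1.9409 hp

1.941 hp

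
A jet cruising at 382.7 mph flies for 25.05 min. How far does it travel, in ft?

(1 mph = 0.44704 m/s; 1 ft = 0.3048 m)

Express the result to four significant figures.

8.436×10⁵ ft

382.7 mph × 0.44704 = 171.082 m/s
25.05 min × 60 = 1503 s
d = v × t = 171.082 m/s × 1503 s = 257136 m
257136 m ÷ (0.3048 m/ft) = 843622 ft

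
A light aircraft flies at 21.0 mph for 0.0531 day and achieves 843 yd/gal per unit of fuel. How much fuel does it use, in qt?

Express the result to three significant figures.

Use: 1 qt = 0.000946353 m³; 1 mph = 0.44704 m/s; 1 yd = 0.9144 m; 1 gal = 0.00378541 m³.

21.0 mph → 9.38784 m/s
0.0531 day → 4587.84 s
d = v × t = 9.38784 × 4587.84 = 43069.9 m
843 yd/gal → 203634 m/m³
V = d / (distance per unit fuel) = 43069.9 / 203634 = 0.211506 m³
In qt: 0.211506 / 0.000946353 = 223.496 qt

223 qt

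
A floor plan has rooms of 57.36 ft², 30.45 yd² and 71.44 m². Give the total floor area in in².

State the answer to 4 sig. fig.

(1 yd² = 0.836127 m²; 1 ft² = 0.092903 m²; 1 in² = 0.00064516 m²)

57.36 ft² × 0.092903 → 5.32892 m²
30.45 yd² × 0.836127 → 25.4601 m²
71.44 m² (already m²)
Combined: 5.32892 + 25.4601 + 71.44 = 102.229 m²
In in²: 102.229 / 0.00064516 = 158455 in²

1.585×10⁵ in²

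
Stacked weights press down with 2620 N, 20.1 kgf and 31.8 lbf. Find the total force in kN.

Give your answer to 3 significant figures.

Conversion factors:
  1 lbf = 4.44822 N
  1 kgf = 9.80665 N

2620 N (already N)
20.1 kgf × 9.80665 = 197.114 N
31.8 lbf × 4.44822 = 141.453 N
Combined: 2620 + 197.114 + 141.453 = 2958.57 N
In kN: 2958.57 / 1000 = 2.95857 kN

2.96 kN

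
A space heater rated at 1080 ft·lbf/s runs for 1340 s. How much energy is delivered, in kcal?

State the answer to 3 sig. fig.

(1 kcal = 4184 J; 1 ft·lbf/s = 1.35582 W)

1080 ft·lbf/s × 1.35582 → 1464.29 W
E = P × t = 1464.29 W × 1340 s = 1.96215×10⁶ J
1.96215×10⁶ J ÷ (4184 J/kcal) = 468.965 kcal

469 kcal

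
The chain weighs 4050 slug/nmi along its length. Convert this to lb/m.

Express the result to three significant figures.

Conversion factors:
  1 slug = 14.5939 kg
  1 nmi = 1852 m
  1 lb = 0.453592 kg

4050 slug/nmi × 14.5939 kg/slug ÷ 1852 m/nmi = 31.9143 kg/m
31.9143 kg/m ÷ 0.453592 kg/lb = 70.359 lb/m

70.4 lb/m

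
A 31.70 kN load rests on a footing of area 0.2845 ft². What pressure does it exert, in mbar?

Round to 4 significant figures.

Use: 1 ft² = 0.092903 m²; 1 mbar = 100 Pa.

31.70 kN × 1000 → 31700 N
0.2845 ft² × 0.092903 → 0.0264309 m²
P = F / A = 31700 N / 0.0264309 m² = 1.19935×10⁶ Pa
1.19935×10⁶ Pa ÷ (100 Pa/mbar) = 11993.5 mbar

1.199×10⁴ mbar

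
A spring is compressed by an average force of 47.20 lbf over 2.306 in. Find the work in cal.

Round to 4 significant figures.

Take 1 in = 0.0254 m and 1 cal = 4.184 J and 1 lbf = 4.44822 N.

47.20 lbf × 4.44822 → 209.956 N
2.306 in × 0.0254 → 0.0585724 m
W = F × d = 209.956 N × 0.0585724 m = 12.2976 J
12.2976 J ÷ (4.184 J/cal) = 2.9392 cal

2.939 cal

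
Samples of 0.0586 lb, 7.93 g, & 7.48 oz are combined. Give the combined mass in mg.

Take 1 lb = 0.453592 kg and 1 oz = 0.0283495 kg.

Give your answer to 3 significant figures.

2.47×10⁵ mg

0.0586 lb × 0.453592 = 0.0265805 kg
7.93 g × 0.001 = 0.00793 kg
7.48 oz × 0.0283495 = 0.212054 kg
Sum: 0.0265805 + 0.00793 + 0.212054 = 0.246564 kg
In mg: 0.246564 / 10⁻⁶ = 246564 mg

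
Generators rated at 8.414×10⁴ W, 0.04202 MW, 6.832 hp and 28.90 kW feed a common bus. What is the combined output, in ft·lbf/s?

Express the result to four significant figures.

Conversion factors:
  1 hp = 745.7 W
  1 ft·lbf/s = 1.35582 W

8.414×10⁴ W (already W)
0.04202 MW × 1000000 = 42020 W
6.832 hp × 745.7 = 5094.62 W
28.90 kW × 1000 = 28900 W
Combined: 84140 + 42020 + 5094.62 + 28900 = 160155 W
In ft·lbf/s: 160155 / 1.35582 = 118124 ft·lbf/s

1.181×10⁵ ft·lbf/s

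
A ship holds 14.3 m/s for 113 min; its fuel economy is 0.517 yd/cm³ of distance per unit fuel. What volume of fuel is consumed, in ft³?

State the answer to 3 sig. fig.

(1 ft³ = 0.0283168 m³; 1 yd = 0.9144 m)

7.24 ft³

113 min → 6780 s
d = v × t = 14.3 × 6780 = 96954 m
0.517 yd/cm³ → 472745 m/m³
V = d / (distance per unit fuel) = 96954 / 472745 = 0.205087 m³
In ft³: 0.205087 / 0.0283168 = 7.24259 ft³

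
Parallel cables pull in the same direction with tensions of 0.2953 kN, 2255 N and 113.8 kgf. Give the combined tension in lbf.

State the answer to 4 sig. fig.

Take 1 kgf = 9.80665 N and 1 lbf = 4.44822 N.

824.2 lbf

0.2953 kN × 1000 = 295.3 N
2255 N (already N)
113.8 kgf × 9.80665 = 1116 N
Combined: 295.3 + 2255 + 1116 = 3666.3 N
In lbf: 3666.3 / 4.44822 = 824.217 lbf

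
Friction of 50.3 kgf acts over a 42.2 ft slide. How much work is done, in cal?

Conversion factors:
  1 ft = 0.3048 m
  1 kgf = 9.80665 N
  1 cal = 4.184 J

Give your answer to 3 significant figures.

50.3 kgf × 9.80665 = 493.274 N
42.2 ft × 0.3048 = 12.8626 m
W = F × d = 493.274 N × 12.8626 m = 6344.79 J
6344.79 J ÷ (4.184 J/cal) = 1516.44 cal

1520 cal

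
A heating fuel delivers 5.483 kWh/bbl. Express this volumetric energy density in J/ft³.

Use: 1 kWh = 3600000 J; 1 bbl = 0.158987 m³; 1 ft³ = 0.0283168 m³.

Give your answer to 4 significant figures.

3.516×10⁶ J/ft³

5.483 kWh/bbl × 3600000 J/kWh ÷ 0.158987 m³/bbl = 1.24154×10⁸ J/m³
1.24154×10⁸ J/m³ × 0.0283168 m³/ft³ = 3.51564×10⁶ J/ft³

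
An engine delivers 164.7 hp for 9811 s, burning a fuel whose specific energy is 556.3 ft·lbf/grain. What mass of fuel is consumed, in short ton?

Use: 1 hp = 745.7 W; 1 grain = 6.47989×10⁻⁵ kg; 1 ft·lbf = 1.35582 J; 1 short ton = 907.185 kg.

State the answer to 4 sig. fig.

164.7 hp → 122817 W
E = P × t = 122817 × 9811 = 1.20496×10⁹ J
556.3 ft·lbf/grain → 1.16397×10⁷ J/kg
m = E / e_s = 1.20496×10⁹ / 1.16397×10⁷ = 103.522 kg
In short ton: 103.522 / 907.185 = 0.114113 short ton

0.1141 short ton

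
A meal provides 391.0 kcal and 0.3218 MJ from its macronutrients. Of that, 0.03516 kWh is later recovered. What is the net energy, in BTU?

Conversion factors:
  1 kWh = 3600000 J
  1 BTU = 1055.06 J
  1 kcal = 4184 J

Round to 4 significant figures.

391.0 kcal × 4184 → 1.63594×10⁶ J
0.3218 MJ × 1000000 → 321800 J
0.03516 kWh × 3600000 → 126576 J
Result: 1.63594×10⁶ + 321800 − 126576 = 1.83116×10⁶ J
In BTU: 1.83116×10⁶ / 1055.06 = 1735.6 BTU

1736 BTU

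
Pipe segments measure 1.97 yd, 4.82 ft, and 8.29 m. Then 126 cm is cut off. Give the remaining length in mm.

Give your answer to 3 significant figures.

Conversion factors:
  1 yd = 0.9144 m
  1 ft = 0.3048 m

1.97 yd × 0.9144 → 1.80137 m
4.82 ft × 0.3048 → 1.46914 m
8.29 m (already m)
126 cm × 0.01 → 1.26 m
Sum: 1.80137 + 1.46914 + 8.29 − 1.26 = 10.3005 m
In mm: 10.3005 / 0.001 = 10300.5 mm

1.03×10⁴ mm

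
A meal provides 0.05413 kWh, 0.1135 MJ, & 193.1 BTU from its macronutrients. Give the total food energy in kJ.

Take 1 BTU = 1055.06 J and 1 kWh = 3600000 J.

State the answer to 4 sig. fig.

0.05413 kWh × 3600000 = 194868 J
0.1135 MJ × 1000000 = 113500 J
193.1 BTU × 1055.06 = 203732 J
Combined: 194868 + 113500 + 203732 = 512100 J
In kJ: 512100 / 1000 = 512.1 kJ

512.1 kJ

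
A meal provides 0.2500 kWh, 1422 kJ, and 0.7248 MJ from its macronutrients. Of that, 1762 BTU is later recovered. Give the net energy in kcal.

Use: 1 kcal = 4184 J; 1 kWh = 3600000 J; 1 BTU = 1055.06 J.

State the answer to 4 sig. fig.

283.9 kcal

0.2500 kWh × 3600000 → 900000 J
1422 kJ × 1000 → 1.422×10⁶ J
0.7248 MJ × 1000000 → 724800 J
1762 BTU × 1055.06 → 1.85902×10⁶ J
Net: 900000 + 1.422×10⁶ + 724800 − 1.85902×10⁶ = 1.18778×10⁶ J
In kcal: 1.18778×10⁶ / 4184 = 283.886 kcal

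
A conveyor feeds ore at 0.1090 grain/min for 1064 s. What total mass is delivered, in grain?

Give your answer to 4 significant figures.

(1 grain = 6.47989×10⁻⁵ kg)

1.933 grain

0.1090 grain/min → 1.17718×10⁻⁷ kg/s
m = ṁ × t = 1.17718×10⁻⁷ × 1064 = 1.25252×10⁻⁴ kg
In grain: 1.25252×10⁻⁴ / 6.47989×10⁻⁵ = 1.93293 grain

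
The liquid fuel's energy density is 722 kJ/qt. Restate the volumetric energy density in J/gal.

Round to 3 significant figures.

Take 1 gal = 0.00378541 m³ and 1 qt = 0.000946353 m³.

2.89×10⁶ J/gal

722 kJ/qt × 1000 J/kJ ÷ 0.000946353 m³/qt = 7.62929×10⁸ J/m³
7.62929×10⁸ J/m³ × 0.00378541 m³/gal = 2.888×10⁶ J/gal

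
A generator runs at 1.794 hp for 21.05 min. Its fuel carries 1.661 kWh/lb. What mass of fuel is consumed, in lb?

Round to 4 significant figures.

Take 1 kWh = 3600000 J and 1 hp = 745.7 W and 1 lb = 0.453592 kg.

0.2826 lb

1.794 hp → 1337.79 W
21.05 min → 1263 s
E = P × t = 1337.79 × 1263 = 1.68963×10⁶ J
1.661 kWh/lb → 1.31828×10⁷ J/kg
m = E / e_s = 1.68963×10⁶ / 1.31828×10⁷ = 0.128169 kg
In lb: 0.128169 / 0.453592 = 0.282565 lb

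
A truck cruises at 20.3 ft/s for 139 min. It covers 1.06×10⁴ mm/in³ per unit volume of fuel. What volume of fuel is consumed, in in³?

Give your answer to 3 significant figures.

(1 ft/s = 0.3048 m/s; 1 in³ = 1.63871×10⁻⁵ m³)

20.3 ft/s → 6.18744 m/s
139 min → 8340 s
d = v × t = 6.18744 × 8340 = 51603.2 m
1.06×10⁴ mm/in³ → 646850 m/m³
V = d / (distance per unit fuel) = 51603.2 / 646850 = 0.0797761 m³
In in³: 0.0797761 / 1.63871×10⁻⁵ = 4868.23 in³

4870 in³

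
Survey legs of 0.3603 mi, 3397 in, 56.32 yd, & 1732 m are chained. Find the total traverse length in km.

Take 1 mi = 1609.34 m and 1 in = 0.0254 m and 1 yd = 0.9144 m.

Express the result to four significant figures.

2.450 km

0.3603 mi × 1609.34 → 579.845 m
3397 in × 0.0254 → 86.2838 m
56.32 yd × 0.9144 → 51.499 m
1732 m (already m)
Combined: 579.845 + 86.2838 + 51.499 + 1732 = 2449.63 m
In km: 2449.63 / 1000 = 2.44963 km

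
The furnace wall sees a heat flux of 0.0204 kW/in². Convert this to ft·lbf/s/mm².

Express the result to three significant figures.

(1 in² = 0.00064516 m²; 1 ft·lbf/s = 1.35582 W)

0.0233 ft·lbf/s/mm²

0.0204 kW/in² × 1000 W/kW ÷ 0.00064516 m²/in² = 31620.1 W/m²
31620.1 W/m² ÷ 1.35582 W/ft·lbf/s × 10⁻⁶ m²/mm² = 0.0233218 ft·lbf/s/mm²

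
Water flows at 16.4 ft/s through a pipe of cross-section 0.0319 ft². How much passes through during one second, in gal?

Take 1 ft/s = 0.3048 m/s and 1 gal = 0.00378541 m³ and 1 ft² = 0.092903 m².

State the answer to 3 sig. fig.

16.4 ft/s × 0.3048 → 4.99872 m/s
0.0319 ft² × 0.092903 → 0.00296361 m²
V = v × A × t = 4.99872 m/s × 0.00296361 m² × 1 s = 0.0148143 m³
0.0148143 m³ ÷ (0.00378541 m³/gal) = 3.91353 gal

3.91 gal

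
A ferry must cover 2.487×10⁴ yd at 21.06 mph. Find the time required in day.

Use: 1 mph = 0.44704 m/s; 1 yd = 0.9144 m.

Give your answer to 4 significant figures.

2.487×10⁴ yd × 0.9144 → 22741.1 m
21.06 mph × 0.44704 → 9.41466 m/s
t = d / v = 22741.1 m / 9.41466 m/s = 2415.5 s
2415.5 s ÷ (86400 s/day) = 0.0279572 day

0.02796 day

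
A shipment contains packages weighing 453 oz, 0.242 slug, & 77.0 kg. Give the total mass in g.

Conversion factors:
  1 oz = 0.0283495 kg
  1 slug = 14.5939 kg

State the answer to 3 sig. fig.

453 oz × 0.0283495 = 12.8423 kg
0.242 slug × 14.5939 = 3.53172 kg
77.0 kg (already kg)
Total: 12.8423 + 3.53172 + 77 = 93.374 kg
In g: 93.374 / 0.001 = 93374 g

9.34×10⁴ g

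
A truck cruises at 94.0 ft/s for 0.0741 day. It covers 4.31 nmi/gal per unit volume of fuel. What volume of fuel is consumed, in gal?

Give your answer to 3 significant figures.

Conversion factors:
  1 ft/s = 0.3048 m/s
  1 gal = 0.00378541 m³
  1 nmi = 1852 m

23.0 gal

94.0 ft/s → 28.6512 m/s
0.0741 day → 6402.24 s
d = v × t = 28.6512 × 6402.24 = 183432 m
4.31 nmi/gal → 2.10865×10⁶ m/m³
V = d / (distance per unit fuel) = 183432 / 2.10865×10⁶ = 0.0869903 m³
In gal: 0.0869903 / 0.00378541 = 22.9804 gal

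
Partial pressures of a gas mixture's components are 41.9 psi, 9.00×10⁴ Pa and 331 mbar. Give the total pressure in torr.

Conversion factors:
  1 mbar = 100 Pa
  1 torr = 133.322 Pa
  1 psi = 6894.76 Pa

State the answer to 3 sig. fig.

3090 torr

41.9 psi × 6894.76 = 288890 Pa
9.00×10⁴ Pa (already Pa)
331 mbar × 100 = 33100 Pa
Total: 288890 + 90000 + 33100 = 411990 Pa
In torr: 411990 / 133.322 = 3090.19 torr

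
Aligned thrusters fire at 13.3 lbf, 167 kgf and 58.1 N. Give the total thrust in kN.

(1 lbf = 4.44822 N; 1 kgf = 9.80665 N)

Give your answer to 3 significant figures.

1.75 kN

13.3 lbf × 4.44822 → 59.1613 N
167 kgf × 9.80665 → 1637.71 N
58.1 N (already N)
Combined: 59.1613 + 1637.71 + 58.1 = 1754.97 N
In kN: 1754.97 / 1000 = 1.75497 kN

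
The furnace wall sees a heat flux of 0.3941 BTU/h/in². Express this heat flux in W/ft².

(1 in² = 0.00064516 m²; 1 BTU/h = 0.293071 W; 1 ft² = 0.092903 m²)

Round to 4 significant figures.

16.63 W/ft²

0.3941 BTU/h/in² × 0.293071 W/BTU/h ÷ 0.00064516 m²/in² = 179.024 W/m²
179.024 W/m² × 0.092903 m²/ft² = 16.6319 W/ft²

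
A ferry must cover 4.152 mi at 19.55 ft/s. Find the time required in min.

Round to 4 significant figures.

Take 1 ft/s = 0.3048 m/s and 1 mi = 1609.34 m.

4.152 mi × 1609.34 → 6681.98 m
19.55 ft/s × 0.3048 → 5.95884 m/s
t = d / v = 6681.98 m / 5.95884 m/s = 1121.36 s
1121.36 s ÷ (60 s/min) = 18.6893 min

18.69 min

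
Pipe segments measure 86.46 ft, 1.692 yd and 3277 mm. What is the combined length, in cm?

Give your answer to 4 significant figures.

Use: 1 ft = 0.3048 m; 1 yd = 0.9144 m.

86.46 ft × 0.3048 → 26.353 m
1.692 yd × 0.9144 → 1.54716 m
3277 mm × 0.001 → 3.277 m
Combined: 26.353 + 1.54716 + 3.277 = 31.1772 m
In cm: 31.1772 / 0.01 = 3117.72 cm

3118 cm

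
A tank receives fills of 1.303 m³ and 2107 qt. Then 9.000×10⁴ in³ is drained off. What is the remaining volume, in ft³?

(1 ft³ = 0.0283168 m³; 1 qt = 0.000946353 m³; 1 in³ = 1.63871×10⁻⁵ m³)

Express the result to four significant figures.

64.35 ft³

1.303 m³ (already m³)
2107 qt × 0.000946353 → 1.99397 m³
9.000×10⁴ in³ × 1.63871×10⁻⁵ → 1.47484 m³
Net: 1.303 + 1.99397 − 1.47484 = 1.82213 m³
In ft³: 1.82213 / 0.0283168 = 64.348 ft³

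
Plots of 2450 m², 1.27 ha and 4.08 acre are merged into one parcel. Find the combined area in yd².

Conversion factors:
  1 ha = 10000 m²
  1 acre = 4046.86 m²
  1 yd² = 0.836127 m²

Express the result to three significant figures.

3.79×10⁴ yd²

2450 m² (already m²)
1.27 ha × 10000 → 12700 m²
4.08 acre × 4046.86 → 16511.2 m²
Combined: 2450 + 12700 + 16511.2 = 31661.2 m²
In yd²: 31661.2 / 0.836127 = 37866.5 yd²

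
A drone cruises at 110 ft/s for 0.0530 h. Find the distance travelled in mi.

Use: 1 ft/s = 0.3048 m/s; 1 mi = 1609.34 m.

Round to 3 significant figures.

3.98 mi

110 ft/s × 0.3048 = 33.528 m/s
0.0530 h × 3600 = 190.8 s
d = v × t = 33.528 m/s × 190.8 s = 6397.14 m
6397.14 m ÷ (1609.34 m/mi) = 3.97501 mi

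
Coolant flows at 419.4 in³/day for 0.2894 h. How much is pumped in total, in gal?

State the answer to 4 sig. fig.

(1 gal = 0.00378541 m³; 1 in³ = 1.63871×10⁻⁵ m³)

0.02189 gal

419.4 in³/day → 7.95457×10⁻⁸ m³/s
0.2894 h → 1041.84 s
V = Q × t = 7.95457×10⁻⁸ × 1041.84 = 8.28739×10⁻⁵ m³
In gal: 8.28739×10⁻⁵ / 0.00378541 = 0.021893 gal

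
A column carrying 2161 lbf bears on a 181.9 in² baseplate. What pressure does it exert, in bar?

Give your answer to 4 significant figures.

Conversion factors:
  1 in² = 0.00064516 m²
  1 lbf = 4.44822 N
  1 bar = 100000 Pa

2161 lbf × 4.44822 → 9612.6 N
181.9 in² × 0.00064516 → 0.117355 m²
P = F / A = 9612.6 N / 0.117355 m² = 81910.4 Pa
81910.4 Pa ÷ (100000 Pa/bar) = 0.819104 bar

0.8191 bar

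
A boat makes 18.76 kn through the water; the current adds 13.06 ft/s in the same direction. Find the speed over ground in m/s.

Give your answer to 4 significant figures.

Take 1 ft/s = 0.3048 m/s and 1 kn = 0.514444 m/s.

13.63 m/s

18.76 kn × 0.514444 = 9.65097 m/s
13.06 ft/s × 0.3048 = 3.98069 m/s
Total: 9.65097 + 3.98069 = 13.6317 m/s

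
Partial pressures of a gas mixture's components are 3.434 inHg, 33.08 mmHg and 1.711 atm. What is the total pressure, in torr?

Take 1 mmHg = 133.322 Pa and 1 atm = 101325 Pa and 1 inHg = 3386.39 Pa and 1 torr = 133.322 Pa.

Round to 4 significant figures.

3.434 inHg × 3386.39 = 11628.9 Pa
33.08 mmHg × 133.322 = 4410.29 Pa
1.711 atm × 101325 = 173367 Pa
Sum: 11628.9 + 4410.29 + 173367 = 189406 Pa
In torr: 189406 / 133.322 = 1420.67 torr

1421 torr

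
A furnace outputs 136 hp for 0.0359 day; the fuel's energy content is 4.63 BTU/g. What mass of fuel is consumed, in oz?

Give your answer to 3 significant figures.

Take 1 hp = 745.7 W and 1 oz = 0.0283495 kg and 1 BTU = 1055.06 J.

2270 oz

136 hp → 101415 W
0.0359 day → 3101.76 s
E = P × t = 101415 × 3101.76 = 3.14565×10⁸ J
4.63 BTU/g → 4.88493×10⁶ J/kg
m = E / e_s = 3.14565×10⁸ / 4.88493×10⁶ = 64.395 kg
In oz: 64.395 / 0.0283495 = 2271.47 oz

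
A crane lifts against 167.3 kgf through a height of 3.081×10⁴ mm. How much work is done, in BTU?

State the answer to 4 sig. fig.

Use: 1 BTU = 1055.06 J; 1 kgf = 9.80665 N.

47.91 BTU

167.3 kgf × 9.80665 → 1640.65 N
3.081×10⁴ mm × 0.001 → 30.81 m
W = F × d = 1640.65 N × 30.81 m = 50548.4 J
50548.4 J ÷ (1055.06 J/BTU) = 47.9105 BTU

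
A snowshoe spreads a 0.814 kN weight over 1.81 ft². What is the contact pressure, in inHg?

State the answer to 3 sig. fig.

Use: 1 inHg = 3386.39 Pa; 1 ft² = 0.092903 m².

1.43 inHg

0.814 kN × 1000 = 814 N
1.81 ft² × 0.092903 = 0.168154 m²
P = F / A = 814 N / 0.168154 m² = 4840.8 Pa
4840.8 Pa ÷ (3386.39 Pa/inHg) = 1.42949 inHg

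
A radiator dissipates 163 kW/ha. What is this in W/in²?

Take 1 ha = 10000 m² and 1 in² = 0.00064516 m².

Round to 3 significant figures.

163 kW/ha × 1000 W/kW ÷ 10000 m²/ha = 16.3 W/m²
16.3 W/m² × 0.00064516 m²/in² = 0.0105161 W/in²

0.0105 W/in²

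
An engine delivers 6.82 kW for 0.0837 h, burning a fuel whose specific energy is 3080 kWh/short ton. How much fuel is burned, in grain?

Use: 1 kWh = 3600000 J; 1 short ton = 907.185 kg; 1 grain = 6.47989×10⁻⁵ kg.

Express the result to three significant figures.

2590 grain

6.82 kW → 6820 W
0.0837 h → 301.32 s
E = P × t = 6820 × 301.32 = 2.055×10⁶ J
3080 kWh/short ton → 1.22224×10⁷ J/kg
m = E / e_s = 2.055×10⁶ / 1.22224×10⁷ = 0.168134 kg
In grain: 0.168134 / 6.47989×10⁻⁵ = 2594.7 grain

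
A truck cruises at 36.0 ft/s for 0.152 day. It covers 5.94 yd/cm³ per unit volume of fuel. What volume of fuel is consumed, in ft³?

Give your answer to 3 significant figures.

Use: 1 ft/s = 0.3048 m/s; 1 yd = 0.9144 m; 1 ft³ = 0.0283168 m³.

36.0 ft/s → 10.9728 m/s
0.152 day → 13132.8 s
d = v × t = 10.9728 × 13132.8 = 144104 m
5.94 yd/cm³ → 5.43154×10⁶ m/m³
V = d / (distance per unit fuel) = 144104 / 5.43154×10⁶ = 0.026531 m³
In ft³: 0.026531 / 0.0283168 = 0.936935 ft³

0.937 ft³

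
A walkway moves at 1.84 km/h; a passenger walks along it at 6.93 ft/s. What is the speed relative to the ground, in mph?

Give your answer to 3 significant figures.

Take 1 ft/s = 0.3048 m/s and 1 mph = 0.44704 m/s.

1.84 km/h × (1/3.6) → 0.511111 m/s
6.93 ft/s × 0.3048 → 2.11226 m/s
Sum: 0.511111 + 2.11226 = 2.62337 m/s
In mph: 2.62337 / 0.44704 = 5.86831 mph

5.87 mph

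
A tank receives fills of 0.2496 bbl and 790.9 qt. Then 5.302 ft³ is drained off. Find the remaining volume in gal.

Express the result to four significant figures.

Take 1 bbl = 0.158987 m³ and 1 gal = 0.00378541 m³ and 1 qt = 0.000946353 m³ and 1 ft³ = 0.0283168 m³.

0.2496 bbl × 0.158987 → 0.0396832 m³
790.9 qt × 0.000946353 → 0.748471 m³
5.302 ft³ × 0.0283168 → 0.150136 m³
Sum: 0.0396832 + 0.748471 − 0.150136 = 0.638018 m³
In gal: 0.638018 / 0.00378541 = 168.547 gal

168.5 gal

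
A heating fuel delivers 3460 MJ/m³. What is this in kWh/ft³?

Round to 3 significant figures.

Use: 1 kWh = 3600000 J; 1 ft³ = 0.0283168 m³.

3460 MJ/m³ × 1000000 J/MJ = 3.46×10⁹ J/m³
3.46×10⁹ J/m³ ÷ 3600000 J/kWh × 0.0283168 m³/ft³ = 27.2156 kWh/ft³

27.2 kWh/ft³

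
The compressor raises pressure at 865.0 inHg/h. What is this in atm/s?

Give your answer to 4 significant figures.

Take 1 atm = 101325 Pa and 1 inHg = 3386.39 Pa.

0.008030 atm/s

865.0 inHg/h × 3386.39 Pa/inHg ÷ 3600 s/h = 813.674 Pa/s
813.674 Pa/s ÷ 101325 Pa/atm = 0.00803034 atm/s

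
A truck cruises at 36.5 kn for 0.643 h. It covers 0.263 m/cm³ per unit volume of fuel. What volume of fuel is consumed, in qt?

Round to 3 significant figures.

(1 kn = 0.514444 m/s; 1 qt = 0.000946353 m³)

175 qt

36.5 kn → 18.7772 m/s
0.643 h → 2314.8 s
d = v × t = 18.7772 × 2314.8 = 43465.5 m
0.263 m/cm³ → 263000 m/m³
V = d / (distance per unit fuel) = 43465.5 / 263000 = 0.165268 m³
In qt: 0.165268 / 0.000946353 = 174.637 qt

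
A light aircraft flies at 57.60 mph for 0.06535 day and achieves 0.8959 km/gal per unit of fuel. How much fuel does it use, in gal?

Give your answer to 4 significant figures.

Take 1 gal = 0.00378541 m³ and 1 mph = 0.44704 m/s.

57.60 mph → 25.7495 m/s
0.06535 day → 5646.24 s
d = v × t = 25.7495 × 5646.24 = 145388 m
0.8959 km/gal → 236672 m/m³
V = d / (distance per unit fuel) = 145388 / 236672 = 0.614302 m³
In gal: 0.614302 / 0.00378541 = 162.281 gal

162.3 gal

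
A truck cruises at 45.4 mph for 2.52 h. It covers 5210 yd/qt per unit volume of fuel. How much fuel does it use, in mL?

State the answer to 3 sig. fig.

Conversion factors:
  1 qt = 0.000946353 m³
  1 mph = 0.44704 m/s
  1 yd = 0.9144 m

3.66×10⁴ mL

45.4 mph → 20.2956 m/s
2.52 h → 9072 s
d = v × t = 20.2956 × 9072 = 184122 m
5210 yd/qt → 5.03409×10⁶ m/m³
V = d / (distance per unit fuel) = 184122 / 5.03409×10⁶ = 0.036575 m³
In mL: 0.036575 / 10⁻⁶ = 36575 mL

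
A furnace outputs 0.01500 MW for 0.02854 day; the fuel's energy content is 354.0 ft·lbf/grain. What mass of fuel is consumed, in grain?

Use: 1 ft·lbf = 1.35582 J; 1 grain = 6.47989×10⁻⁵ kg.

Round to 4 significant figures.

7.706×10⁴ grain

0.01500 MW → 15000 W
0.02854 day → 2465.86 s
E = P × t = 15000 × 2465.86 = 3.69879×10⁷ J
354.0 ft·lbf/grain → 7.40692×10⁶ J/kg
m = E / e_s = 3.69879×10⁷ / 7.40692×10⁶ = 4.9937 kg
In grain: 4.9937 / 6.47989×10⁻⁵ = 77064.6 grain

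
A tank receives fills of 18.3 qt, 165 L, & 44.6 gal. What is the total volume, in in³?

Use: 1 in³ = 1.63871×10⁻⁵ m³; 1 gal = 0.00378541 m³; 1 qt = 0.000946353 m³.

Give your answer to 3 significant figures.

18.3 qt × 0.000946353 = 0.0173183 m³
165 L × 0.001 = 0.165 m³
44.6 gal × 0.00378541 = 0.168829 m³
Total: 0.0173183 + 0.165 + 0.168829 = 0.351147 m³
In in³: 0.351147 / 1.63871×10⁻⁵ = 21428.3 in³

2.14×10⁴ in³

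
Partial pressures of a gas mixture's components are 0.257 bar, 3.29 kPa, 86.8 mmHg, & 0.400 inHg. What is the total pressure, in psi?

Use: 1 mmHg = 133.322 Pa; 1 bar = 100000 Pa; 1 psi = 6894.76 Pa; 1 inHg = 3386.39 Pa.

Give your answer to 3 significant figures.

6.08 psi

0.257 bar × 100000 = 25700 Pa
3.29 kPa × 1000 = 3290 Pa
86.8 mmHg × 133.322 = 11572.3 Pa
0.400 inHg × 3386.39 = 1354.56 Pa
Sum: 25700 + 3290 + 11572.3 + 1354.56 = 41916.9 Pa
In psi: 41916.9 / 6894.76 = 6.07953 psi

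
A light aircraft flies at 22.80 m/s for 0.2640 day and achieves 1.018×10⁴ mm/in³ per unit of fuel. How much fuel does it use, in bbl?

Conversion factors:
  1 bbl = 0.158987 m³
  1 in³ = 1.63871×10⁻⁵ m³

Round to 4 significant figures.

5.266 bbl

0.2640 day → 22809.6 s
d = v × t = 22.8 × 22809.6 = 520059 m
1.018×10⁴ mm/in³ → 621220 m/m³
V = d / (distance per unit fuel) = 520059 / 621220 = 0.837158 m³
In bbl: 0.837158 / 0.158987 = 5.26558 bbl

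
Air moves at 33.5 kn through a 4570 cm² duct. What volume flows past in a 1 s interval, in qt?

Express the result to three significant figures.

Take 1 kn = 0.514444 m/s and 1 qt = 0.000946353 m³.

8320 qt

33.5 kn × 0.514444 = 17.2339 m/s
4570 cm² × 0.0001 = 0.457 m²
V = v × A × t = 17.2339 m/s × 0.457 m² × 1 s = 7.87589 m³
7.87589 m³ ÷ (0.000946353 m³/qt) = 8322.36 qt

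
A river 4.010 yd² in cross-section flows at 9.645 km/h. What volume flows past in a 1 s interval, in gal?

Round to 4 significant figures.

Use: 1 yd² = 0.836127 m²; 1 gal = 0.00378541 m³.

9.645 km/h × (1/3.6) → 2.67917 m/s
4.010 yd² × 0.836127 → 3.35287 m²
V = v × A × t = 2.67917 m/s × 3.35287 m² × 1 s = 8.98291 m³
8.98291 m³ ÷ (0.00378541 m³/gal) = 2373.03 gal

2373 gal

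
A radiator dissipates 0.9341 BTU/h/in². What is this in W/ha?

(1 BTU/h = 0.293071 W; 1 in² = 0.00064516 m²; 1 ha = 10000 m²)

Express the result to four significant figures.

4.243×10⁶ W/ha

0.9341 BTU/h/in² × 0.293071 W/BTU/h ÷ 0.00064516 m²/in² = 424.325 W/m²
424.325 W/m² × 10000 m²/ha = 4.24325×10⁶ W/ha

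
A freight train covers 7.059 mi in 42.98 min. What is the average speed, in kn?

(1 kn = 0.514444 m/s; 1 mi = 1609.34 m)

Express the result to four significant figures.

8.563 kn

7.059 mi × 1609.34 → 11360.3 m
42.98 min × 60 → 2578.8 s
v = d / t = 11360.3 m / 2578.8 s = 4.40527 m/s
4.40527 m/s ÷ (0.514444 m/s/kn) = 8.56317 kn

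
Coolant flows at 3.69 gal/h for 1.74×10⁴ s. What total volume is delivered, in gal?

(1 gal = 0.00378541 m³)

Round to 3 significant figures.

17.8 gal

3.69 gal/h → 3.88005×10⁻⁶ m³/s
V = Q × t = 3.88005×10⁻⁶ × 17400 = 0.0675129 m³
In gal: 0.0675129 / 0.00378541 = 17.835 gal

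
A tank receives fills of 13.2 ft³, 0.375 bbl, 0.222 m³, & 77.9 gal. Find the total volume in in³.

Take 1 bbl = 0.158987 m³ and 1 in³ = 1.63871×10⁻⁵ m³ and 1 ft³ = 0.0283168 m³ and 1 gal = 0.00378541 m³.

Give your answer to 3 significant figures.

13.2 ft³ × 0.0283168 → 0.373782 m³
0.375 bbl × 0.158987 → 0.0596201 m³
0.222 m³ (already m³)
77.9 gal × 0.00378541 → 0.294883 m³
Sum: 0.373782 + 0.0596201 + 0.222 + 0.294883 = 0.950285 m³
In in³: 0.950285 / 1.63871×10⁻⁵ = 57989.8 in³

5.80×10⁴ in³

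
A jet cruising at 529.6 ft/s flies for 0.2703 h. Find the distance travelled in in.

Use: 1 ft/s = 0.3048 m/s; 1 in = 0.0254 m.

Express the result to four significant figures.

6.184×10⁶ in

529.6 ft/s × 0.3048 → 161.422 m/s
0.2703 h × 3600 → 973.08 s
d = v × t = 161.422 m/s × 973.08 s = 157077 m
157077 m ÷ (0.0254 m/in) = 6.18413×10⁶ in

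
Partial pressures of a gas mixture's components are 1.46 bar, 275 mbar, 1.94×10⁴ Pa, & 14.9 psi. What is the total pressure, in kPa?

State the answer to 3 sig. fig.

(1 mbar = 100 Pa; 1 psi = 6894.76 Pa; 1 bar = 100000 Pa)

296 kPa

1.46 bar × 100000 → 146000 Pa
275 mbar × 100 → 27500 Pa
1.94×10⁴ Pa (already Pa)
14.9 psi × 6894.76 → 102732 Pa
Total: 146000 + 27500 + 19400 + 102732 = 295632 Pa
In kPa: 295632 / 1000 = 295.632 kPa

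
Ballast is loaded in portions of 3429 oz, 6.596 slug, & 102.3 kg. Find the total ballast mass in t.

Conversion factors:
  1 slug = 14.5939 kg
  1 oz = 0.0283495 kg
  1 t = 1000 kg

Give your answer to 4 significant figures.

3429 oz × 0.0283495 = 97.2104 kg
6.596 slug × 14.5939 = 96.2614 kg
102.3 kg (already kg)
Sum: 97.2104 + 96.2614 + 102.3 = 295.772 kg
In t: 295.772 / 1000 = 0.295772 t

0.2958 t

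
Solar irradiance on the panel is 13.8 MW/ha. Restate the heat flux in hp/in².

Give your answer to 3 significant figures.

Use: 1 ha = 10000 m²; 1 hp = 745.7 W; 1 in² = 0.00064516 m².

13.8 MW/ha × 1000000 W/MW ÷ 10000 m²/ha = 1380 W/m²
1380 W/m² ÷ 745.7 W/hp × 0.00064516 m²/in² = 0.00119394 hp/in²

0.00119 hp/in²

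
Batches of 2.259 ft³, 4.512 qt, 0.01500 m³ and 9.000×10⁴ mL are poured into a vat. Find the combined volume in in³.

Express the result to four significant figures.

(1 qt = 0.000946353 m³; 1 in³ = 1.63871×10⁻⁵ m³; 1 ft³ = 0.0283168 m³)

2.259 ft³ × 0.0283168 = 0.0639677 m³
4.512 qt × 0.000946353 = 0.00426994 m³
0.01500 m³ (already m³)
9.000×10⁴ mL × 10⁻⁶ = 0.09 m³
Sum: 0.0639677 + 0.00426994 + 0.015 + 0.09 = 0.173238 m³
In in³: 0.173238 / 1.63871×10⁻⁵ = 10571.6 in³

1.057×10⁴ in³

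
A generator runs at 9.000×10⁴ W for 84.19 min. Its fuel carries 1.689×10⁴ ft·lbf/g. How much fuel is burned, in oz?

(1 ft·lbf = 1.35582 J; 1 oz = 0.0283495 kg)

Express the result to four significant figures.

84.19 min → 5051.4 s
E = P × t = 90000 × 5051.4 = 4.54626×10⁸ J
1.689×10⁴ ft·lbf/g → 2.28998×10⁷ J/kg
m = E / e_s = 4.54626×10⁸ / 2.28998×10⁷ = 19.8528 kg
In oz: 19.8528 / 0.0283495 = 700.287 oz

700.3 oz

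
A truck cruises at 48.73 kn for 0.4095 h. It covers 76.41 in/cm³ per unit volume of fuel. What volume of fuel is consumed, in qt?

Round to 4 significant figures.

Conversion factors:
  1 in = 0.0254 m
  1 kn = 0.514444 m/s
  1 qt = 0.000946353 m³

48.73 kn → 25.0689 m/s
0.4095 h → 1474.2 s
d = v × t = 25.0689 × 1474.2 = 36956.6 m
76.41 in/cm³ → 1.94081×10⁶ m/m³
V = d / (distance per unit fuel) = 36956.6 / 1.94081×10⁶ = 0.0190418 m³
In qt: 0.0190418 / 0.000946353 = 20.1212 qt

20.12 qt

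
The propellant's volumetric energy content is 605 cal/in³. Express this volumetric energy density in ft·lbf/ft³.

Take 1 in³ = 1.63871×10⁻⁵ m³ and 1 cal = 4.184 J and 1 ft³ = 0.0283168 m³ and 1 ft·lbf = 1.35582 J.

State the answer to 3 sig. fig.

3.23×10⁶ ft·lbf/ft³

605 cal/in³ × 4.184 J/cal ÷ 1.63871×10⁻⁵ m³/in³ = 1.5447×10⁸ J/m³
1.5447×10⁸ J/m³ ÷ 1.35582 J/ft·lbf × 0.0283168 m³/ft³ = 3.22616×10⁶ ft·lbf/ft³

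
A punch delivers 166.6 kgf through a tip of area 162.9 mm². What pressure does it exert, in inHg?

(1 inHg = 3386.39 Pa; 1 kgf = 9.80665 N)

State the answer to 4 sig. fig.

166.6 kgf × 9.80665 → 1633.79 N
162.9 mm² × 10⁻⁶ → 1.629×10⁻⁴ m²
P = F / A = 1633.79 N / 1.629×10⁻⁴ m² = 1.00294×10⁷ Pa
1.00294×10⁷ Pa ÷ (3386.39 Pa/inHg) = 2961.68 inHg

2962 inHg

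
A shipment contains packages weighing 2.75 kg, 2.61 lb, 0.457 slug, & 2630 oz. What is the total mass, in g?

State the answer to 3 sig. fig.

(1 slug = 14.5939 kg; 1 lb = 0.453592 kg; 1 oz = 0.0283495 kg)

8.52×10⁴ g

2.75 kg (already kg)
2.61 lb × 0.453592 → 1.18388 kg
0.457 slug × 14.5939 → 6.66941 kg
2630 oz × 0.0283495 → 74.5592 kg
Sum: 2.75 + 1.18388 + 6.66941 + 74.5592 = 85.1625 kg
In g: 85.1625 / 0.001 = 85162.5 g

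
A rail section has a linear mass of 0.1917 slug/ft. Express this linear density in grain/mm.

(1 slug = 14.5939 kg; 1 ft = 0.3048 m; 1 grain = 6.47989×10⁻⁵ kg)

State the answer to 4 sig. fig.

141.6 grain/mm

0.1917 slug/ft × 14.5939 kg/slug ÷ 0.3048 m/ft = 9.17864 kg/m
9.17864 kg/m ÷ 6.47989×10⁻⁵ kg/grain × 0.001 m/mm = 141.648 grain/mm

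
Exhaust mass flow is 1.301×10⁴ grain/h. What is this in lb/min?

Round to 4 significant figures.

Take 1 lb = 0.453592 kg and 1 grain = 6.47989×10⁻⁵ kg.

0.03098 lb/min

1.301×10⁴ grain/h × 6.47989×10⁻⁵ kg/grain ÷ 3600 s/h = 2.34176×10⁻⁴ kg/s
2.34176×10⁻⁴ kg/s ÷ 0.453592 kg/lb × 60 s/min = 0.0309762 lb/min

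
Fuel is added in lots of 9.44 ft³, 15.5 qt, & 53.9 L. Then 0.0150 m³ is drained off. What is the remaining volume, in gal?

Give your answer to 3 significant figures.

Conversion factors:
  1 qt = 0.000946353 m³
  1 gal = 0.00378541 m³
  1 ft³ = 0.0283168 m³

84.8 gal

9.44 ft³ × 0.0283168 → 0.267311 m³
15.5 qt × 0.000946353 → 0.0146685 m³
53.9 L × 0.001 → 0.0539 m³
0.0150 m³ (already m³)
Sum: 0.267311 + 0.0146685 + 0.0539 − 0.015 = 0.32088 m³
In gal: 0.32088 / 0.00378541 = 84.7676 gal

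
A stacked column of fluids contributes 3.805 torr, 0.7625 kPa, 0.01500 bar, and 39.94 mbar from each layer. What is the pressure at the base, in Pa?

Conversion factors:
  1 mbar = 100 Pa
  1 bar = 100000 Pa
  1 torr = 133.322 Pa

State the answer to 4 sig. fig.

6764 Pa

3.805 torr × 133.322 = 507.29 Pa
0.7625 kPa × 1000 = 762.5 Pa
0.01500 bar × 100000 = 1500 Pa
39.94 mbar × 100 = 3994 Pa
Sum: 507.29 + 762.5 + 1500 + 3994 = 6763.79 Pa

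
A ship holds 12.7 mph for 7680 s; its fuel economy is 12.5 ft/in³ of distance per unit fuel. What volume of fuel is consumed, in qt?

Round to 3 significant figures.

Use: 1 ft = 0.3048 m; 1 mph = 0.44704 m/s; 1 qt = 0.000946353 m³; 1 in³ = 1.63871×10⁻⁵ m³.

198 qt

12.7 mph → 5.67741 m/s
d = v × t = 5.67741 × 7680 = 43602.5 m
12.5 ft/in³ → 232500 m/m³
V = d / (distance per unit fuel) = 43602.5 / 232500 = 0.187538 m³
In qt: 0.187538 / 0.000946353 = 198.169 qt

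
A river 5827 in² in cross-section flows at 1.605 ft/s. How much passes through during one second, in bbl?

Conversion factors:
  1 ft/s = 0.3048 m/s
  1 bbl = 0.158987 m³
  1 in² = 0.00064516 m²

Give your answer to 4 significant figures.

11.57 bbl

1.605 ft/s × 0.3048 = 0.489204 m/s
5827 in² × 0.00064516 = 3.75935 m²
V = v × A × t = 0.489204 m/s × 3.75935 m² × 1 s = 1.83909 m³
1.83909 m³ ÷ (0.158987 m³/bbl) = 11.5675 bbl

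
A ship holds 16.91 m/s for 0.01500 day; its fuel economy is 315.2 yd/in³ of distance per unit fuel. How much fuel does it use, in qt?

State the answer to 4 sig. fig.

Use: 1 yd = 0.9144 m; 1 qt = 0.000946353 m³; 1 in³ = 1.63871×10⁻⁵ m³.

0.01500 day → 1296 s
d = v × t = 16.91 × 1296 = 21915.4 m
315.2 yd/in³ → 1.75882×10⁷ m/m³
V = d / (distance per unit fuel) = 21915.4 / 1.75882×10⁷ = 0.00124603 m³
In qt: 0.00124603 / 0.000946353 = 1.31667 qt

1.317 qt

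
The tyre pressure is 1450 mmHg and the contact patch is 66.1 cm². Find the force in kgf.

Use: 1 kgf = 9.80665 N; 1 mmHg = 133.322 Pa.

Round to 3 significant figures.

130 kgf

1450 mmHg × 133.322 → 193317 Pa
66.1 cm² × 0.0001 → 0.00661 m²
F = P × A = 193317 Pa × 0.00661 m² = 1277.83 N
1277.83 N ÷ (9.80665 N/kgf) = 130.302 kgf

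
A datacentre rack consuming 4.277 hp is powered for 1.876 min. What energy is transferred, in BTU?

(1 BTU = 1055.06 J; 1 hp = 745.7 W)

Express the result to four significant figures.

4.277 hp × 745.7 = 3189.36 W
1.876 min × 60 = 112.56 s
E = P × t = 3189.36 W × 112.56 s = 358994 J
358994 J ÷ (1055.06 J/BTU) = 340.259 BTU

340.3 BTU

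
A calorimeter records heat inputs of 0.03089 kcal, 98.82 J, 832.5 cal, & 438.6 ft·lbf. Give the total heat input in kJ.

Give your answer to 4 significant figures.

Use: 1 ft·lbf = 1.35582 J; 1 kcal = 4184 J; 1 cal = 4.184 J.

4.306 kJ

0.03089 kcal × 4184 → 129.244 J
98.82 J (already J)
832.5 cal × 4.184 → 3483.18 J
438.6 ft·lbf × 1.35582 → 594.663 J
Total: 129.244 + 98.82 + 3483.18 + 594.663 = 4305.91 J
In kJ: 4305.91 / 1000 = 4.30591 kJ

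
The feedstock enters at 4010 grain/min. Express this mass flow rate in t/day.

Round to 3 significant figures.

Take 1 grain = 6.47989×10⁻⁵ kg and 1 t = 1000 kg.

0.374 t/day

4010 grain/min × 6.47989×10⁻⁵ kg/grain ÷ 60 s/min = 0.00433073 kg/s
0.00433073 kg/s ÷ 1000 kg/t × 86400 s/day = 0.374175 t/day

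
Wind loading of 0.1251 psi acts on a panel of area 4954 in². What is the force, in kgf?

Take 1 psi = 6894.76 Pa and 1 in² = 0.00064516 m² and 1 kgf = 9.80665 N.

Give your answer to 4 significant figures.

0.1251 psi × 6894.76 → 862.534 Pa
4954 in² × 0.00064516 → 3.19612 m²
F = P × A = 862.534 Pa × 3.19612 m² = 2756.76 N
2756.76 N ÷ (9.80665 N/kgf) = 281.111 kgf

281.1 kgf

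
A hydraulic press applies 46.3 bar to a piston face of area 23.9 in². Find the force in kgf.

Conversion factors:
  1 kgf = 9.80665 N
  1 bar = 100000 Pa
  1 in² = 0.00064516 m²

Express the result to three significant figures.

7280 kgf

46.3 bar × 100000 → 4.63×10⁶ Pa
23.9 in² × 0.00064516 → 0.0154193 m²
F = P × A = 4.63×10⁶ Pa × 0.0154193 m² = 71391.4 N
71391.4 N ÷ (9.80665 N/kgf) = 7279.9 kgf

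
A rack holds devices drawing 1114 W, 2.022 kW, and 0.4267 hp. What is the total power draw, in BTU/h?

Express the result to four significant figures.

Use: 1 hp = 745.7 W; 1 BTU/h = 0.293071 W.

1114 W (already W)
2.022 kW × 1000 = 2022 W
0.4267 hp × 745.7 = 318.19 W
Sum: 1114 + 2022 + 318.19 = 3454.19 W
In BTU/h: 3454.19 / 0.293071 = 11786.2 BTU/h

1.179×10⁴ BTU/h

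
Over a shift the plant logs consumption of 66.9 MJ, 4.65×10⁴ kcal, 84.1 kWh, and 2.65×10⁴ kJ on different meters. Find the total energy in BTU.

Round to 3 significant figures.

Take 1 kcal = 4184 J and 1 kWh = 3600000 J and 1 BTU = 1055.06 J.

66.9 MJ × 1000000 = 6.69×10⁷ J
4.65×10⁴ kcal × 4184 = 1.94556×10⁸ J
84.1 kWh × 3600000 = 3.0276×10⁸ J
2.65×10⁴ kJ × 1000 = 2.65×10⁷ J
Sum: 6.69×10⁷ + 1.94556×10⁸ + 3.0276×10⁸ + 2.65×10⁷ = 5.90716×10⁸ J
In BTU: 5.90716×10⁸ / 1055.06 = 559889 BTU

5.60×10⁵ BTU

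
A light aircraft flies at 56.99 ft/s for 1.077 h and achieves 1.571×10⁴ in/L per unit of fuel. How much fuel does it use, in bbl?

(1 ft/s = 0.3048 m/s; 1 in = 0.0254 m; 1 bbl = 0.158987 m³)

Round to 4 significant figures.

56.99 ft/s → 17.3706 m/s
1.077 h → 3877.2 s
d = v × t = 17.3706 × 3877.2 = 67349.3 m
1.571×10⁴ in/L → 399034 m/m³
V = d / (distance per unit fuel) = 67349.3 / 399034 = 0.168781 m³
In bbl: 0.168781 / 0.158987 = 1.0616 bbl

1.062 bbl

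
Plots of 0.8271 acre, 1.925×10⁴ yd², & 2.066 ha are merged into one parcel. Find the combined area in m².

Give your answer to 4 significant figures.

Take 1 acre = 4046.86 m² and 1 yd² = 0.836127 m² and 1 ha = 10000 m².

0.8271 acre × 4046.86 = 3347.16 m²
1.925×10⁴ yd² × 0.836127 = 16095.4 m²
2.066 ha × 10000 = 20660 m²
Sum: 3347.16 + 16095.4 + 20660 = 40102.6 m²

4.010×10⁴ m²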